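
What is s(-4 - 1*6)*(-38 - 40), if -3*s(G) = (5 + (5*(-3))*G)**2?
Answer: 624650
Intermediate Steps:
s(G) = -(5 - 15*G)**2/3 (s(G) = -(5 + (5*(-3))*G)**2/3 = -(5 - 15*G)**2/3)
s(-4 - 1*6)*(-38 - 40) = (-25*(-1 + 3*(-4 - 1*6))**2/3)*(-38 - 40) = -25*(-1 + 3*(-4 - 6))**2/3*(-78) = -25*(-1 + 3*(-10))**2/3*(-78) = -25*(-1 - 30)**2/3*(-78) = -25/3*(-31)**2*(-78) = -25/3*961*(-78) = -24025/3*(-78) = 624650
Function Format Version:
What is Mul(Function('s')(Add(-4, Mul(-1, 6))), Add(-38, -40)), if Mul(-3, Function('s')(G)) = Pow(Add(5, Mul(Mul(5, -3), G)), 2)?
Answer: 624650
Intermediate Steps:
Function('s')(G) = Mul(Rational(-1, 3), Pow(Add(5, Mul(-15, G)), 2)) (Function('s')(G) = Mul(Rational(-1, 3), Pow(Add(5, Mul(Mul(5, -3), G)), 2)) = Mul(Rational(-1, 3), Pow(Add(5, Mul(-15, G)), 2)))
Mul(Function('s')(Add(-4, Mul(-1, 6))), Add(-38, -40)) = Mul(Mul(Rational(-25, 3), Pow(Add(-1, Mul(3, Add(-4, Mul(-1, 6)))), 2)), Add(-38, -40)) = Mul(Mul(Rational(-25, 3), Pow(Add(-1, Mul(3, Add(-4, -6))), 2)), -78) = Mul(Mul(Rational(-25, 3), Pow(Add(-1, Mul(3, -10)), 2)), -78) = Mul(Mul(Rational(-25, 3), Pow(Add(-1, -30), 2)), -78) = Mul(Mul(Rational(-25, 3), Pow(-31, 2)), -78) = Mul(Mul(Rational(-25, 3), 961), -78) = Mul(Rational(-24025, 3), -78) = 624650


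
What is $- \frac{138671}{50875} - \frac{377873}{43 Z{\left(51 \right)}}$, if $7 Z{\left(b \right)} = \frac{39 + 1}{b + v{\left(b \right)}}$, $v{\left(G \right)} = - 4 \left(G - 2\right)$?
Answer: $\frac{3902482938801}{17501000} \approx 2.2299 \cdot 10^{5}$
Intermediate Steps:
$v{\left(G \right)} = 8 - 4 G$ ($v{\left(G \right)} = - 4 \left(-2 + G\right) = 8 - 4 G$)
$Z{\left(b \right)} = \frac{40}{7 \left(8 - 3 b\right)}$ ($Z{\left(b \right)} = \frac{\left(39 + 1\right) \frac{1}{b - \left(-8 + 4 b\right)}}{7} = \frac{40 \frac{1}{8 - 3 b}}{7} = \frac{40}{7 \left(8 - 3 b\right)}$)
$- \frac{138671}{50875} - \frac{377873}{43 Z{\left(51 \right)}} = - \frac{138671}{50875} - \frac{377873}{43 \left(- \frac{40}{-56 + 21 \cdot 51}\right)} = \left(-138671\right) \frac{1}{50875} - \frac{377873}{43 \left(- \frac{40}{-56 + 1071}\right)} = - \frac{138671}{50875} - \frac{377873}{43 \left(- \frac{40}{1015}\right)} = - \frac{138671}{50875} - \frac{377873}{43 \left(\left(-40\right) \frac{1}{1015}\right)} = - \frac{138671}{50875} - \frac{377873}{43 \left(- \frac{8}{203}\right)} = - \frac{138671}{50875} - \frac{377873}{- \frac{344}{203}} = - \frac{138671}{50875} - - \frac{76708219}{344} = - \frac{138671}{50875} + \frac{76708219}{344} = \frac{3902482938801}{17501000}$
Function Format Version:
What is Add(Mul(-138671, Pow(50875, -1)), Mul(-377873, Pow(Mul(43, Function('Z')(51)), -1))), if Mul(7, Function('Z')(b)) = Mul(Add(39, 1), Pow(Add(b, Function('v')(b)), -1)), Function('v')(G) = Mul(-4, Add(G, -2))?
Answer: Rational(3902482938801, 17501000) ≈ 2.2299e+5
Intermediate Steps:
Function('v')(G) = Add(8, Mul(-4, G)) (Function('v')(G) = Mul(-4, Add(-2, G)) = Add(8, Mul(-4, G)))
Function('Z')(b) = Mul(Rational(40, 7), Pow(Add(8, Mul(-3, b)), -1)) (Function('Z')(b) = Mul(Rational(1, 7), Mul(Add(39, 1), Pow(Add(b, Add(8, Mul(-4, b))), -1))) = Mul(Rational(1, 7), Mul(40, Pow(Add(8, Mul(-3, b)), -1))) = Mul(Rational(40, 7), Pow(Add(8, Mul(-3, b)), -1)))
Add(Mul(-138671, Pow(50875, -1)), Mul(-377873, Pow(Mul(43, Function('Z')(51)), -1))) = Add(Mul(-138671, Pow(50875, -1)), Mul(-377873, Pow(Mul(43, Mul(-40, Pow(Add(-56, Mul(21, 51)), -1))), -1))) = Add(Mul(-138671, Rational(1, 50875)), Mul(-377873, Pow(Mul(43, Mul(-40, Pow(Add(-56, 1071), -1))), -1))) = Add(Rational(-138671, 50875), Mul(-377873, Pow(Mul(43, Mul(-40, Pow(1015, -1))), -1))) = Add(Rational(-138671, 50875), Mul(-377873, Pow(Mul(43, Mul(-40, Rational(1, 1015))), -1))) = Add(Rational(-138671, 50875), Mul(-377873, Pow(Mul(43, Rational(-8, 203)), -1))) = Add(Rational(-138671, 50875), Mul(-377873, Pow(Rational(-344, 203), -1))) = Add(Rational(-138671, 50875), Mul(-377873, Rational(-203, 344))) = Add(Rational(-138671, 50875), Rational(76708219, 344)) = Rational(3902482938801, 17501000)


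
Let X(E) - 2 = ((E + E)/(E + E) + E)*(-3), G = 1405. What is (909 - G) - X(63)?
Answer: -306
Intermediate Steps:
X(E) = -1 - 3*E (X(E) = 2 + ((E + E)/(E + E) + E)*(-3) = 2 + ((2*E)/((2*E)) + E)*(-3) = 2 + ((2*E)*(1/(2*E)) + E)*(-3) = 2 + (1 + E)*(-3) = 2 + (-3 - 3*E) = -1 - 3*E)
(909 - G) - X(63) = (909 - 1*1405) - (-1 - 3*63) = (909 - 1405) - (-1 - 189) = -496 - 1*(-190) = -496 + 190 = -306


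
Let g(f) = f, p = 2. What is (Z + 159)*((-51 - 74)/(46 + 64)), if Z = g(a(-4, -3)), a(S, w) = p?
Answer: -4025/22 ≈ -182.95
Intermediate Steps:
a(S, w) = 2
Z = 2
(Z + 159)*((-51 - 74)/(46 + 64)) = (2 + 159)*((-51 - 74)/(46 + 64)) = 161*(-125/110) = 161*(-125*1/110) = 161*(-25/22) = -4025/22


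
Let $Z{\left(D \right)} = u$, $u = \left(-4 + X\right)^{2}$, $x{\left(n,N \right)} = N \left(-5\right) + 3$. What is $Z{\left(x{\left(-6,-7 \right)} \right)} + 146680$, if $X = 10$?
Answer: $146716$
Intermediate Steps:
$x{\left(n,N \right)} = 3 - 5 N$ ($x{\left(n,N \right)} = - 5 N + 3 = 3 - 5 N$)
$u = 36$ ($u = \left(-4 + 10\right)^{2} = 6^{2} = 36$)
$Z{\left(D \right)} = 36$
$Z{\left(x{\left(-6,-7 \right)} \right)} + 146680 = 36 + 146680 = 146716$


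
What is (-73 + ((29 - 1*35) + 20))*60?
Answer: -3540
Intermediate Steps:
(-73 + ((29 - 1*35) + 20))*60 = (-73 + ((29 - 35) + 20))*60 = (-73 + (-6 + 20))*60 = (-73 + 14)*60 = -59*60 = -3540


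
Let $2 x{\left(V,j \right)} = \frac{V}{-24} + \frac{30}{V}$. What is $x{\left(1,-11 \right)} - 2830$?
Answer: $- \frac{135121}{48} \approx -2815.0$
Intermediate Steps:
$x{\left(V,j \right)} = \frac{15}{V} - \frac{V}{48}$ ($x{\left(V,j \right)} = \frac{\frac{V}{-24} + \frac{30}{V}}{2} = \frac{V \left(- \frac{1}{24}\right) + \frac{30}{V}}{2} = \frac{- \frac{V}{24} + \frac{30}{V}}{2} = \frac{\frac{30}{V} - \frac{V}{24}}{2} = \frac{15}{V} - \frac{V}{48}$)
$x{\left(1,-11 \right)} - 2830 = \left(\frac{15}{1} - \frac{1}{48}\right) - 2830 = \left(15 \cdot 1 - \frac{1}{48}\right) - 2830 = \left(15 - \frac{1}{48}\right) - 2830 = \frac{719}{48} - 2830 = - \frac{135121}{48}$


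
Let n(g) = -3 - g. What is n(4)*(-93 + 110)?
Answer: -119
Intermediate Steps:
n(4)*(-93 + 110) = (-3 - 1*4)*(-93 + 110) = (-3 - 4)*17 = -7*17 = -119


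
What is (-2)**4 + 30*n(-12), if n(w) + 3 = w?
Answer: -434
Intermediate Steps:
n(w) = -3 + w
(-2)**4 + 30*n(-12) = (-2)**4 + 30*(-3 - 12) = 16 + 30*(-15) = 16 - 450 = -434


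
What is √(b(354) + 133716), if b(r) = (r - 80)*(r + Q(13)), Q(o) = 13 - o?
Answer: 2*√57678 ≈ 480.32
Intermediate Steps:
b(r) = r*(-80 + r) (b(r) = (r - 80)*(r + (13 - 1*13)) = (-80 + r)*(r + (13 - 13)) = (-80 + r)*(r + 0) = (-80 + r)*r = r*(-80 + r))
√(b(354) + 133716) = √(354*(-80 + 354) + 133716) = √(354*274 + 133716) = √(96996 + 133716) = √230712 = 2*√57678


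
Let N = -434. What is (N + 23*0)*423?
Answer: -183582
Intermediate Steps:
(N + 23*0)*423 = (-434 + 23*0)*423 = (-434 + 0)*423 = -434*423 = -183582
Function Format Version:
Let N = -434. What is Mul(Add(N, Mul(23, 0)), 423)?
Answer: -183582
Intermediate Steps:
Mul(Add(N, Mul(23, 0)), 423) = Mul(Add(-434, Mul(23, 0)), 423) = Mul(Add(-434, 0), 423) = Mul(-434, 423) = -183582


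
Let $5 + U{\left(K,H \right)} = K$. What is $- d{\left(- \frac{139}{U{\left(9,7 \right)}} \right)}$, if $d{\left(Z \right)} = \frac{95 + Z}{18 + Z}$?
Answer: $\frac{241}{67} \approx 3.597$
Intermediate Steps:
$U{\left(K,H \right)} = -5 + K$
$d{\left(Z \right)} = \frac{95 + Z}{18 + Z}$
$- d{\left(- \frac{139}{U{\left(9,7 \right)}} \right)} = - \frac{95 - \frac{139}{-5 + 9}}{18 - \frac{139}{-5 + 9}} = - \frac{95 - \frac{139}{4}}{18 - \frac{139}{4}} = - \frac{241}{\left(- \frac{67}{4}\right) 4} = - \frac{\left(-4\right) 241}{67 \cdot 4} = \left(-1\right) \left(- \frac{241}{67}\right) = \frac{241}{67}$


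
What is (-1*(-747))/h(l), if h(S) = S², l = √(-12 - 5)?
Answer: -747/17 ≈ -43.941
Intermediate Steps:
l = I*√17 (l = √(-17) = I*√17 ≈ 4.1231*I)
(-1*(-747))/h(l) = (-1*(-747))/((I*√17)²) = 747/(-17) = 747*(-1/17) = -747/17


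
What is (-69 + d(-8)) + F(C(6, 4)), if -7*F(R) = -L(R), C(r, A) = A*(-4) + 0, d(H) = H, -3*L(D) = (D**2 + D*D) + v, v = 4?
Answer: -711/7 ≈ -101.57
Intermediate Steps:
L(D) = -4/3 - 2*D**2/3 (L(D) = -((D**2 + D*D) + 4)/3 = -((D**2 + D**2) + 4)/3 = -(2*D**2 + 4)/3 = -(4 + 2*D**2)/3 = -4/3 - 2*D**2/3)
C(r, A) = -4*A (C(r, A) = -4*A + 0 = -4*A)
F(R) = -4/21 - 2*R**2/21 (F(R) = -(-1)*(-4/3 - 2*R**2/3)/7 = -(4/3 + 2*R**2/3)/7 = -4/21 - 2*R**2/21)
(-69 + d(-8)) + F(C(6, 4)) = (-69 - 8) + (-4/21 - 2*(-4*4)**2/21) = -77 + (-4/21 - 2/21*(-16)**2) = -77 + (-4/21 - 2/21*256) = -77 + (-4/21 - 512/21) = -77 - 172/7 = -711/7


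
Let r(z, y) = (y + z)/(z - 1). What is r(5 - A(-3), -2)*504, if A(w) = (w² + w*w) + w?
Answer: 6048/11 ≈ 549.82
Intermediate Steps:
A(w) = w + 2*w² (A(w) = (w² + w²) + w = 2*w² + w = w + 2*w²)
r(z, y) = (y + z)/(-1 + z)
r(5 - A(-3), -2)*504 = ((-2 + (5 - (-3)*(1 + 2*(-3))))/(-1 + (5 - (-3)*(1 + 2*(-3)))))*504 = ((-2 + (5 - (-3)*(1 - 6)))/(-1 + (5 - (-3)*(1 - 6))))*504 = ((-2 + (5 - (-3)*(-5)))/(-1 + (5 - (-3)*(-5))))*504 = ((-2 + (5 - 1*15))/(-1 + (5 - 1*15)))*504 = ((-2 + (5 - 15))/(-1 + (5 - 15)))*504 = ((-2 - 10)/(-1 - 10))*504 = (-12/(-11))*504 = -1/11*(-12)*504 = (12/11)*504 = 6048/11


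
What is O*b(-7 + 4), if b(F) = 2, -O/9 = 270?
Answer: -4860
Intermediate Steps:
O = -2430 (O = -9*270 = -2430)
O*b(-7 + 4) = -2430*2 = -4860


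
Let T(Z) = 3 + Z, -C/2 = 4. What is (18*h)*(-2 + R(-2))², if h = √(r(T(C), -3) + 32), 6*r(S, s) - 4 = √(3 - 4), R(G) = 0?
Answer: 12*√(1176 + 6*I) ≈ 411.52 + 1.0498*I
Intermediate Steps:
C = -8 (C = -2*4 = -8)
r(S, s) = ⅔ + I/6 (r(S, s) = ⅔ + √(3 - 4)/6 = ⅔ + √(-1)/6 = ⅔ + I/6)
h = √(98/3 + I/6) (h = √((⅔ + I/6) + 32) = √(98/3 + I/6) ≈ 5.7155 + 0.01458*I)
(18*h)*(-2 + R(-2))² = (18*(√(1176 + 6*I)/6))*(-2 + 0)² = (3*√(1176 + 6*I))*(-2)² = (3*√(1176 + 6*I))*4 = 12*√(1176 + 6*I)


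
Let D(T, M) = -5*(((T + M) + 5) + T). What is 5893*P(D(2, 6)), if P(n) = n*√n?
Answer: -2209875*I*√3 ≈ -3.8276e+6*I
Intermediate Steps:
D(T, M) = -25 - 10*T - 5*M (D(T, M) = -5*(((M + T) + 5) + T) = -5*((5 + M + T) + T) = -5*(5 + M + 2*T) = -25 - 10*T - 5*M)
P(n) = n^(3/2)
5893*P(D(2, 6)) = 5893*(-25 - 10*2 - 5*6)^(3/2) = 5893*(-25 - 20 - 30)^(3/2) = 5893*(-75)^(3/2) = 5893*(-375*I*√3) = -2209875*I*√3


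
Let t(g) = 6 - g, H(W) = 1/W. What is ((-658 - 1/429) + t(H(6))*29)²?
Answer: 19545997249/81796 ≈ 2.3896e+5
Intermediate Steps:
((-658 - 1/429) + t(H(6))*29)² = ((-658 - 1/429) + (6 - 1/6)*29)² = ((-658 - 1*1/429) + (6 - 1*⅙)*29)² = ((-658 - 1/429) + (6 - ⅙)*29)² = (-282283/429 + (35/6)*29)² = (-282283/429 + 1015/6)² = (-139807/286)² = 19545997249/81796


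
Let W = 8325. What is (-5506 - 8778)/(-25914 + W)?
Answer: 14284/17589 ≈ 0.81210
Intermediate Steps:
(-5506 - 8778)/(-25914 + W) = (-5506 - 8778)/(-25914 + 8325) = -14284/(-17589) = -14284*(-1/17589) = 14284/17589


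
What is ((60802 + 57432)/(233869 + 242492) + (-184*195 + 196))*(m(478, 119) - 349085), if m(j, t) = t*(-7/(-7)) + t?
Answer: 5929822596613430/476361 ≈ 1.2448e+10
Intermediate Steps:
m(j, t) = 2*t (m(j, t) = t*(-7*(-⅐)) + t = t*1 + t = t + t = 2*t)
((60802 + 57432)/(233869 + 242492) + (-184*195 + 196))*(m(478, 119) - 349085) = ((60802 + 57432)/(233869 + 242492) + (-184*195 + 196))*(2*119 - 349085) = (118234/476361 + (-35880 + 196))*(238 - 349085) = (118234*(1/476361) - 35684)*(-348847) = (118234/476361 - 35684)*(-348847) = -16998347690/476361*(-348847) = 5929822596613430/476361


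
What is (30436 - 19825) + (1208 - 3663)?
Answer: 8156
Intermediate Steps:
(30436 - 19825) + (1208 - 3663) = 10611 - 2455 = 8156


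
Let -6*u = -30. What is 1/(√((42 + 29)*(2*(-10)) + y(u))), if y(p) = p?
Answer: -I*√1415/1415 ≈ -0.026584*I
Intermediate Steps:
u = 5 (u = -⅙*(-30) = 5)
1/(√((42 + 29)*(2*(-10)) + y(u))) = 1/(√((42 + 29)*(2*(-10)) + 5)) = 1/(√(71*(-20) + 5)) = 1/(√(-1420 + 5)) = 1/(√(-1415)) = 1/(I*√1415) = -I*√1415/1415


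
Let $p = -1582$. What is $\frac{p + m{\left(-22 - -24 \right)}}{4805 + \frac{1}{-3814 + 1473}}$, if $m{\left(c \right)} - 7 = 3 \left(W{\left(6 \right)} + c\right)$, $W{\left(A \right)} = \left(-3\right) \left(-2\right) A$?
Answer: $- \frac{3420201}{11248504} \approx -0.30406$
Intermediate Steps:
$W{\left(A \right)} = 6 A$
$m{\left(c \right)} = 115 + 3 c$ ($m{\left(c \right)} = 7 + 3 \left(6 \cdot 6 + c\right) = 7 + 3 \left(36 + c\right) = 7 + \left(108 + 3 c\right) = 115 + 3 c$)
$\frac{p + m{\left(-22 - -24 \right)}}{4805 + \frac{1}{-3814 + 1473}} = \frac{-1582 + \left(115 + 3 \left(-22 - -24\right)\right)}{4805 + \frac{1}{-3814 + 1473}} = \frac{-1582 + \left(115 + 3 \left(-22 + 24\right)\right)}{4805 + \frac{1}{-2341}} = \frac{-1582 + \left(115 + 3 \cdot 2\right)}{4805 - \frac{1}{2341}} = \frac{-1582 + \left(115 + 6\right)}{\frac{11248504}{2341}} = \left(-1582 + 121\right) \frac{2341}{11248504} = \left(-1461\right) \frac{2341}{11248504} = - \frac{3420201}{11248504}$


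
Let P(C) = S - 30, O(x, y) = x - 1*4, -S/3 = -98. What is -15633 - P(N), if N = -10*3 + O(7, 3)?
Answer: -15897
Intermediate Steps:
S = 294 (S = -3*(-98) = 294)
O(x, y) = -4 + x (O(x, y) = x - 4 = -4 + x)
N = -27 (N = -10*3 + (-4 + 7) = -30 + 3 = -27)
P(C) = 264 (P(C) = 294 - 30 = 264)
-15633 - P(N) = -15633 - 1*264 = -15633 - 264 = -15897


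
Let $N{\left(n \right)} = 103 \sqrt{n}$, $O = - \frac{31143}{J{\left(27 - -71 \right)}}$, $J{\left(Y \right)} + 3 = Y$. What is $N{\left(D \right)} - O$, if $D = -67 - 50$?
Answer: $\frac{31143}{95} + 309 i \sqrt{13} \approx 327.82 + 1114.1 i$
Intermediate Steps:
$J{\left(Y \right)} = -3 + Y$
$D = -117$ ($D = -67 - 50 = -117$)
$O = - \frac{31143}{95}$ ($O = - \frac{31143}{-3 + \left(27 - -71\right)} = - \frac{31143}{-3 + \left(27 + 71\right)} = - \frac{31143}{-3 + 98} = - \frac{31143}{95} \approx -327.82$)
$N{\left(D \right)} - O = 103 \sqrt{-117} - - \frac{31143}{95} = 103 \cdot 3 i \sqrt{13} + \frac{31143}{95} = 309 i \sqrt{13} + \frac{31143}{95} = \frac{31143}{95} + 309 i \sqrt{13}$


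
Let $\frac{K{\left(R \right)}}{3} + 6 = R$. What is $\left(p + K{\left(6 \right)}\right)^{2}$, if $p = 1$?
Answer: $1$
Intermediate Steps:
$K{\left(R \right)} = -18 + 3 R$
$\left(p + K{\left(6 \right)}\right)^{2} = \left(1 + \left(-18 + 3 \cdot 6\right)\right)^{2} = \left(1 + \left(-18 + 18\right)\right)^{2} = \left(1 + 0\right)^{2} = 1^{2} = 1$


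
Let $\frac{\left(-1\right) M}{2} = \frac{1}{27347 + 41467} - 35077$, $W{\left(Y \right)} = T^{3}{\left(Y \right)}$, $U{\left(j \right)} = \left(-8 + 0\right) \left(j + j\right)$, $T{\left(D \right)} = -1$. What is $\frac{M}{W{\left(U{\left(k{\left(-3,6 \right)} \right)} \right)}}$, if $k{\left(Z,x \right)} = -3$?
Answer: $- \frac{2413788677}{34407} \approx -70154.0$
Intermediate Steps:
$U{\left(j \right)} = - 16 j$ ($U{\left(j \right)} = - 8 \cdot 2 j = - 16 j$)
$W{\left(Y \right)} = -1$ ($W{\left(Y \right)} = \left(-1\right)^{3} = -1$)
$M = \frac{2413788677}{34407}$ ($M = - 2 \left(\frac{1}{27347 + 41467} - 35077\right) = - 2 \left(\frac{1}{68814} - 35077\right) = \left(-2\right) \left(- \frac{2413788677}{68814}\right) = \frac{2413788677}{34407} \approx 70154.0$)
$\frac{M}{W{\left(U{\left(k{\left(-3,6 \right)} \right)} \right)}} = \frac{2413788677}{34407 \left(-1\right)} = \frac{2413788677}{34407} \left(-1\right) = - \frac{2413788677}{34407}$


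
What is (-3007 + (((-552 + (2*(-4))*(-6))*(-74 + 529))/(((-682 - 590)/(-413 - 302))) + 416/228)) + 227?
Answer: -397806893/3021 ≈ -1.3168e+5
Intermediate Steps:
(-3007 + (((-552 + (2*(-4))*(-6))*(-74 + 529))/(((-682 - 590)/(-413 - 302))) + 416/228)) + 227 = (-3007 + (((-552 - 8*(-6))*455)/((-1272/(-715))) + 416*(1/228))) + 227 = (-3007 + (((-552 + 48)*455)/((-1272*(-1/715))) + 104/57)) + 227 = (-3007 + ((-504*455)/(1272/715) + 104/57)) + 227 = (-3007 + (-229320*715/1272 + 104/57)) + 227 = (-3007 + (-6831825/53 + 104/57)) + 227 = (-3007 - 389408513/3021) + 227 = -398492660/3021 + 227 = -397806893/3021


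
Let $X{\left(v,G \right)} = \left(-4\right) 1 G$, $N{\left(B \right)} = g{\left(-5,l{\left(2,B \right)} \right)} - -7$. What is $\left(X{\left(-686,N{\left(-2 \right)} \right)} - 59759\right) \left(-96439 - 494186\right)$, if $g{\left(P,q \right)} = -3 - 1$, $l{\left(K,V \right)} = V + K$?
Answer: $35302246875$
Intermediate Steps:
$l{\left(K,V \right)} = K + V$
$g{\left(P,q \right)} = -4$ ($g{\left(P,q \right)} = -3 - 1 = -4$)
$N{\left(B \right)} = 3$ ($N{\left(B \right)} = -4 - -7 = -4 + 7 = 3$)
$X{\left(v,G \right)} = - 4 G$
$\left(X{\left(-686,N{\left(-2 \right)} \right)} - 59759\right) \left(-96439 - 494186\right) = \left(\left(-4\right) 3 - 59759\right) \left(-96439 - 494186\right) = \left(-12 - 59759\right) \left(-590625\right) = \left(-59771\right) \left(-590625\right) = 35302246875$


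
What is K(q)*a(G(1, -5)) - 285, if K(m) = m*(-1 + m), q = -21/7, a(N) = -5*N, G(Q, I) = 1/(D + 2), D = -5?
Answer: -265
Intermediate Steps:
G(Q, I) = -1/3 (G(Q, I) = 1/(-5 + 2) = 1/(-3) = -1/3)
q = -3 (q = -21*1/7 = -3)
K(q)*a(G(1, -5)) - 285 = (-3*(-1 - 3))*(-5*(-1/3)) - 285 = -3*(-4)*(5/3) - 285 = 12*(5/3) - 285 = 20 - 285 = -265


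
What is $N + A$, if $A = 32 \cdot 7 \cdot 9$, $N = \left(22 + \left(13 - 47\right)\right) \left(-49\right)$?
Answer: $2604$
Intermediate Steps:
$N = 588$ ($N = \left(22 + \left(13 - 47\right)\right) \left(-49\right) = \left(22 - 34\right) \left(-49\right) = \left(-12\right) \left(-49\right) = 588$)
$A = 2016$ ($A = 224 \cdot 9 = 2016$)
$N + A = 588 + 2016 = 2604$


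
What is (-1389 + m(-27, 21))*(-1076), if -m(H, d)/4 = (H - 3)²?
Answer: 5368164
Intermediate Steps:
m(H, d) = -4*(-3 + H)² (m(H, d) = -4*(H - 3)² = -4*(-3 + H)²)
(-1389 + m(-27, 21))*(-1076) = (-1389 - 4*(-3 - 27)²)*(-1076) = (-1389 - 4*(-30)²)*(-1076) = (-1389 - 4*900)*(-1076) = (-1389 - 3600)*(-1076) = -4989*(-1076) = 5368164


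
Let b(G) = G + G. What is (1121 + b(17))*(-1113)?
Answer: -1285515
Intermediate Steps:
b(G) = 2*G
(1121 + b(17))*(-1113) = (1121 + 2*17)*(-1113) = (1121 + 34)*(-1113) = 1155*(-1113) = -1285515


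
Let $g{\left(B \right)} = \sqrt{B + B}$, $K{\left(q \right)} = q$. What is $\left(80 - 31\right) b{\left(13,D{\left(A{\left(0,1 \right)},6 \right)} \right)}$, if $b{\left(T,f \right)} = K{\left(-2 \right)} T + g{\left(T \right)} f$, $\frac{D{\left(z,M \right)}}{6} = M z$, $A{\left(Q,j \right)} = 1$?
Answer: $-1274 + 1764 \sqrt{26} \approx 7720.7$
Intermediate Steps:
$D{\left(z,M \right)} = 6 M z$
$g{\left(B \right)} = \sqrt{2} \sqrt{B}$ ($g{\left(B \right)} = \sqrt{2 B} = \sqrt{2} \sqrt{B}$)
$b{\left(T,f \right)} = - 2 T + f \sqrt{2} \sqrt{T}$ ($b{\left(T,f \right)} = - 2 T + \sqrt{2} \sqrt{T} f = - 2 T + f \sqrt{2} \sqrt{T}$)
$\left(80 - 31\right) b{\left(13,D{\left(A{\left(0,1 \right)},6 \right)} \right)} = \left(80 - 31\right) \left(\left(-2\right) 13 + 6 \cdot 6 \cdot 1 \sqrt{2} \sqrt{13}\right) = 49 \left(-26 + 36 \sqrt{2} \sqrt{13}\right) = 49 \left(-26 + 36 \sqrt{26}\right) = -1274 + 1764 \sqrt{26}$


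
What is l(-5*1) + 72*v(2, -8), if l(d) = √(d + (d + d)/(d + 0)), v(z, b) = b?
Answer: -576 + I*√3 ≈ -576.0 + 1.732*I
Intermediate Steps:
l(d) = √(2 + d) (l(d) = √(d + (2*d)/d) = √(d + 2) = √(2 + d))
l(-5*1) + 72*v(2, -8) = √(2 - 5*1) + 72*(-8) = √(2 - 5) - 576 = √(-3) - 576 = I*√3 - 576 = -576 + I*√3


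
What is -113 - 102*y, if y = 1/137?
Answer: -15583/137 ≈ -113.74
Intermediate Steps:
y = 1/137 ≈ 0.0072993
-113 - 102*y = -113 - 102*1/137 = -113 - 102/137 = -15583/137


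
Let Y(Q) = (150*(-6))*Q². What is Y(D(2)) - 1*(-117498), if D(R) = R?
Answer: 113898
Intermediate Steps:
Y(Q) = -900*Q²
Y(D(2)) - 1*(-117498) = -900*2² - 1*(-117498) = -900*4 + 117498 = -3600 + 117498 = 113898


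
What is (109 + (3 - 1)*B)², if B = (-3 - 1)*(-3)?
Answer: 17689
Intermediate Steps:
B = 12 (B = -4*(-3) = 12)
(109 + (3 - 1)*B)² = (109 + (3 - 1)*12)² = (109 + 2*12)² = (109 + 24)² = 133² = 17689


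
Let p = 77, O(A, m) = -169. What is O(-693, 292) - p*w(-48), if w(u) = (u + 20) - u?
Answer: -1709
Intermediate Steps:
w(u) = 20 (w(u) = (20 + u) - u = 20)
O(-693, 292) - p*w(-48) = -169 - 77*20 = -169 - 1*1540 = -169 - 1540 = -1709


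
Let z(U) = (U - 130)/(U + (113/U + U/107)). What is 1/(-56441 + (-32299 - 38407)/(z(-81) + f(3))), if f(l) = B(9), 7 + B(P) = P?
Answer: -3270095/235523761269 ≈ -1.3884e-5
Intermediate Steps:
B(P) = -7 + P
f(l) = 2 (f(l) = -7 + 9 = 2)
z(U) = (-130 + U)/(113/U + 108*U/107) (z(U) = (-130 + U)/(U + (113/U + U*(1/107))) = (-130 + U)/(U + (113/U + U/107)) = (-130 + U)/(113/U + 108*U/107))
1/(-56441 + (-32299 - 38407)/(z(-81) + f(3))) = 1/(-56441 + (-32299 - 38407)/(107*(-81)*(-130 - 81)/(12091 + 108*(-81)²) + 2)) = 1/(-56441 - 70706/(107*(-81)*(-211)/(12091 + 108*6561) + 2)) = 1/(-56441 - 70706/(107*(-81)*(-211)/(12091 + 708588) + 2)) = 1/(-56441 - 70706/(107*(-81)*(-211)/720679 + 2)) = 1/(-56441 - 70706/(107*(-81)*(1/720679)*(-211) + 2)) = 1/(-56441 - 70706/(1828737/720679 + 2)) = 1/(-56441 - 70706/3270095/720679) = 1/(-56441 - 70706*720679/3270095) = 1/(-56441 - 50956329374/3270095) = 1/(-235523761269/3270095) = -3270095/235523761269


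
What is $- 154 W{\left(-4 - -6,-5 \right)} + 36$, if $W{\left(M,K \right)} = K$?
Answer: $806$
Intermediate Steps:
$- 154 W{\left(-4 - -6,-5 \right)} + 36 = \left(-154\right) \left(-5\right) + 36 = 770 + 36 = 806$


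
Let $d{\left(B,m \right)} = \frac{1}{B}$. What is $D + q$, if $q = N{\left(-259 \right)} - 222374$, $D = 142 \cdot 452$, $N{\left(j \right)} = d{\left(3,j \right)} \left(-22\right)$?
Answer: $- \frac{474592}{3} \approx -1.582 \cdot 10^{5}$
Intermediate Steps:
$N{\left(j \right)} = - \frac{22}{3}$ ($N{\left(j \right)} = \frac{1}{3} \left(-22\right) = - \frac{22}{3}$)
$D = 64184$
$q = - \frac{667144}{3}$ ($q = - \frac{22}{3} - 222374 = - \frac{667144}{3} \approx -2.2238 \cdot 10^{5}$)
$D + q = 64184 - \frac{667144}{3} = - \frac{474592}{3}$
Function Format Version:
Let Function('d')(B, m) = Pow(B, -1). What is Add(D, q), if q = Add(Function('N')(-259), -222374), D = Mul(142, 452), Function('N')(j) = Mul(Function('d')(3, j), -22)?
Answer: Rational(-474592, 3) ≈ -1.5820e+5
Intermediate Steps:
Function('N')(j) = Rational(-22, 3) (Function('N')(j) = Mul(Pow(3, -1), -22) = Mul(Rational(1, 3), -22) = Rational(-22, 3))
D = 64184
q = Rational(-667144, 3) (q = Add(Rational(-22, 3), -222374) = Rational(-667144, 3) ≈ -2.2238e+5)
Add(D, q) = Add(64184, Rational(-667144, 3)) = Rational(-474592, 3)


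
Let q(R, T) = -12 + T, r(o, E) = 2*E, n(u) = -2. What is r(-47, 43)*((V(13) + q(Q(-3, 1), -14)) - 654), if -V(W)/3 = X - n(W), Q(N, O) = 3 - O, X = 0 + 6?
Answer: -60544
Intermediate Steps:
X = 6
V(W) = -24 (V(W) = -3*(6 - 1*(-2)) = -3*(6 + 2) = -3*8 = -24)
r(-47, 43)*((V(13) + q(Q(-3, 1), -14)) - 654) = (2*43)*((-24 + (-12 - 14)) - 654) = 86*((-24 - 26) - 654) = 86*(-50 - 654) = 86*(-704) = -60544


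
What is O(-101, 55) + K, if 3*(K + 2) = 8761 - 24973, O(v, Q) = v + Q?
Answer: -5452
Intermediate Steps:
O(v, Q) = Q + v
K = -5406 (K = -2 + (8761 - 24973)/3 = -2 + (⅓)*(-16212) = -2 - 5404 = -5406)
O(-101, 55) + K = (55 - 101) - 5406 = -46 - 5406 = -5452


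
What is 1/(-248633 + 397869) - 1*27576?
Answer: -4115331935/149236 ≈ -27576.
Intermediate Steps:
1/(-248633 + 397869) - 1*27576 = 1/149236 - 27576 = -4115331935/149236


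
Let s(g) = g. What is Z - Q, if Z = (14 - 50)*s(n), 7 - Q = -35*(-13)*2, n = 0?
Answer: 903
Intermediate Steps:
Q = -903 (Q = 7 - (-35*(-13))*2 = 7 - 455*2 = 7 - 1*910 = 7 - 910 = -903)
Z = 0 (Z = (14 - 50)*0 = -36*0 = 0)
Z - Q = 0 - 1*(-903) = 0 + 903 = 903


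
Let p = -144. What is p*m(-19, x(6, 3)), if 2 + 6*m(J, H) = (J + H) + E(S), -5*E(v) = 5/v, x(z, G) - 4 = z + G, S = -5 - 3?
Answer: 189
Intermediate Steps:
S = -8
x(z, G) = 4 + G + z (x(z, G) = 4 + (z + G) = 4 + (G + z) = 4 + G + z)
E(v) = -1/v
m(J, H) = -5/16 + H/6 + J/6 (m(J, H) = -1/3 + ((J + H) - 1/(-8))/6 = -1/3 + ((H + J) - 1*(-1/8))/6 = -1/3 + ((H + J) + 1/8)/6 = -1/3 + (1/8 + H + J)/6 = -1/3 + (1/48 + H/6 + J/6) = -5/16 + H/6 + J/6)
p*m(-19, x(6, 3)) = -144*(-5/16 + (4 + 3 + 6)/6 + (1/6)*(-19)) = -144*(-5/16 + (1/6)*13 - 19/6) = -144*(-5/16 + 13/6 - 19/6) = -144*(-21/16) = 189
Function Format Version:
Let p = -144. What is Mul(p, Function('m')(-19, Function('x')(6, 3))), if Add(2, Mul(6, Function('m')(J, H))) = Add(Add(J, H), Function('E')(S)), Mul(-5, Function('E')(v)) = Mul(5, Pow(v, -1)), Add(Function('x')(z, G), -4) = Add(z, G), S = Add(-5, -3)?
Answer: 189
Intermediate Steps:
S = -8
Function('x')(z, G) = Add(4, G, z) (Function('x')(z, G) = Add(4, Add(z, G)) = Add(4, Add(G, z)) = Add(4, G, z))
Function('E')(v) = Mul(-1, Pow(v, -1)) (Function('E')(v) = Mul(Rational(-1, 5), Mul(5, Pow(v, -1))) = Mul(-1, Pow(v, -1)))
Function('m')(J, H) = Add(Rational(-5, 16), Mul(Rational(1, 6), H), Mul(Rational(1, 6), J)) (Function('m')(J, H) = Add(Rational(-1, 3), Mul(Rational(1, 6), Add(Add(J, H), Mul(-1, Pow(-8, -1))))) = Add(Rational(-1, 3), Mul(Rational(1, 6), Add(Add(H, J), Mul(-1, Rational(-1, 8))))) = Add(Rational(-1, 3), Mul(Rational(1, 6), Add(Add(H, J), Rational(1, 8)))) = Add(Rational(-1, 3), Mul(Rational(1, 6), Add(Rational(1, 8), H, J))) = Add(Rational(-1, 3), Add(Rational(1, 48), Mul(Rational(1, 6), H), Mul(Rational(1, 6), J))) = Add(Rational(-5, 16), Mul(Rational(1, 6), H), Mul(Rational(1, 6), J)))
Mul(p, Function('m')(-19, Function('x')(6, 3))) = Mul(-144, Add(Rational(-5, 16), Mul(Rational(1, 6), Add(4, 3, 6)), Mul(Rational(1, 6), -19))) = Mul(-144, Add(Rational(-5, 16), Mul(Rational(1, 6), 13), Rational(-19, 6))) = Mul(-144, Add(Rational(-5, 16), Rational(13, 6), Rational(-19, 6))) = Mul(-144, Rational(-21, 16)) = 189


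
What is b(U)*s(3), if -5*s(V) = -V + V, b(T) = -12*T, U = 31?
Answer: 0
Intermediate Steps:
s(V) = 0 (s(V) = -(-V + V)/5 = -⅕*0 = 0)
b(U)*s(3) = -12*31*0 = -372*0 = 0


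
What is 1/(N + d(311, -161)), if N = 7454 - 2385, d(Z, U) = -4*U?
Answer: 1/5713 ≈ 0.00017504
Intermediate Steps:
N = 5069
1/(N + d(311, -161)) = 1/(5069 - 4*(-161)) = 1/(5069 + 644) = 1/5713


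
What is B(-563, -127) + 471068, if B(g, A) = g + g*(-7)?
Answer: 474446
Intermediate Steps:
B(g, A) = -6*g (B(g, A) = g - 7*g = -6*g)
B(-563, -127) + 471068 = -6*(-563) + 471068 = 3378 + 471068 = 474446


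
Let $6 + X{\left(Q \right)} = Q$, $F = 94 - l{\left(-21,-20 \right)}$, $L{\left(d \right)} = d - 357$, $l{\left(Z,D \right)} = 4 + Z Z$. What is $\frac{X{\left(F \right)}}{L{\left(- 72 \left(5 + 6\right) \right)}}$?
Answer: $\frac{119}{383} \approx 0.31071$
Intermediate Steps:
$l{\left(Z,D \right)} = 4 + Z^{2}$
$L{\left(d \right)} = -357 + d$ ($L{\left(d \right)} = d - 357 = -357 + d$)
$F = -351$ ($F = 94 - \left(4 + \left(-21\right)^{2}\right) = 94 - \left(4 + 441\right) = 94 - 445 = -351$)
$X{\left(Q \right)} = -6 + Q$
$\frac{X{\left(F \right)}}{L{\left(- 72 \left(5 + 6\right) \right)}} = \frac{-6 - 351}{-357 - 72 \left(5 + 6\right)} = - \frac{357}{-357 - 792} = - \frac{357}{-1149} = \left(-357\right) \left(- \frac{1}{1149}\right) = \frac{119}{383}$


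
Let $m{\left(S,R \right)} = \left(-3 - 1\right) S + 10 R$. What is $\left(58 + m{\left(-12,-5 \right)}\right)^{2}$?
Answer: $3136$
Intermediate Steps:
$m{\left(S,R \right)} = - 4 S + 10 R$
$\left(58 + m{\left(-12,-5 \right)}\right)^{2} = \left(58 + \left(\left(-4\right) \left(-12\right) + 10 \left(-5\right)\right)\right)^{2} = \left(58 + \left(48 - 50\right)\right)^{2} = \left(58 - 2\right)^{2} = 56^{2} = 3136$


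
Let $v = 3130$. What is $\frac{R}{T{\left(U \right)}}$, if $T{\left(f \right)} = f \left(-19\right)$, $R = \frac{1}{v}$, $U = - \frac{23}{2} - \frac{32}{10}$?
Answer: $\frac{1}{874209} \approx 1.1439 \cdot 10^{-6}$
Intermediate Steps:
$U = - \frac{147}{10}$ ($U = \left(-23\right) \frac{1}{2} - \frac{16}{5} = - \frac{23}{2} - \frac{16}{5} = - \frac{147}{10} \approx -14.7$)
$R = \frac{1}{3130} \approx 0.00031949$
$T{\left(f \right)} = - 19 f$
$\frac{R}{T{\left(U \right)}} = \frac{1}{3130 \left(\left(-19\right) \left(- \frac{147}{10}\right)\right)} = \frac{1}{3130 \cdot \frac{2793}{10}} = \frac{1}{3130} \cdot \frac{10}{2793} = \frac{1}{874209}$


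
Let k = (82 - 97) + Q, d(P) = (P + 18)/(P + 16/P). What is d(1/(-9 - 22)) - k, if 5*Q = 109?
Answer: -525603/76885 ≈ -6.8362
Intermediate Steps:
Q = 109/5 (Q = (⅕)*109 = 109/5 ≈ 21.800)
d(P) = (18 + P)/(P + 16/P)
k = 34/5 (k = (82 - 97) + 109/5 = -15 + 109/5 = 34/5 ≈ 6.8000)
d(1/(-9 - 22)) - k = (18 + 1/(-9 - 22))/((-9 - 22)*(16 + (1/(-9 - 22))²)) - 1*34/5 = (18 + 1/(-31))/((-31)*(16 + (1/(-31))²)) - 34/5 = -(18 - 1/31)/(31*(16 + (-1/31)²)) - 34/5 = -1/31*557/31/(16 + 1/961) - 34/5 = -1/31*557/31/15377/961 - 34/5 = -1/31*961/15377*557/31 - 34/5 = -557/15377 - 34/5 = -525603/76885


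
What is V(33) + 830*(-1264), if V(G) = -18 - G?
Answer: -1049171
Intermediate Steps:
V(33) + 830*(-1264) = (-18 - 1*33) + 830*(-1264) = (-18 - 33) - 1049120 = -51 - 1049120 = -1049171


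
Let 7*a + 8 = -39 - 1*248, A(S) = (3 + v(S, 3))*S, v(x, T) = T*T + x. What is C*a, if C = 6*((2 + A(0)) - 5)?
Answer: 5310/7 ≈ 758.57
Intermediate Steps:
v(x, T) = x + T² (v(x, T) = T² + x = x + T²)
A(S) = S*(12 + S) (A(S) = (3 + (S + 3²))*S = (3 + (S + 9))*S = (3 + (9 + S))*S = (12 + S)*S = S*(12 + S))
a = -295/7 (a = -8/7 + (-39 - 1*248)/7 = -8/7 + (-39 - 248)/7 = -8/7 + (⅐)*(-287) = -8/7 - 41 = -295/7 ≈ -42.143)
C = -18 (C = 6*((2 + 0*(12 + 0)) - 5) = 6*((2 + 0*12) - 5) = 6*((2 + 0) - 5) = 6*(2 - 5) = 6*(-3) = -18)
C*a = -18*(-295/7) = 5310/7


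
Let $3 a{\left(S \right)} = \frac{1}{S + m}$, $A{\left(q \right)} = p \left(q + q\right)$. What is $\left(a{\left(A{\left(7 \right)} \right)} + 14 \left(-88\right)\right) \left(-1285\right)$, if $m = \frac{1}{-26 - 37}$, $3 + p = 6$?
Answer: $\frac{837465083}{529} \approx 1.5831 \cdot 10^{6}$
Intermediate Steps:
$p = 3$ ($p = -3 + 6 = 3$)
$m = - \frac{1}{63}$ ($m = \frac{1}{-63} = - \frac{1}{63} \approx -0.015873$)
$A{\left(q \right)} = 6 q$ ($A{\left(q \right)} = 3 \left(q + q\right) = 3 \cdot 2 q = 6 q$)
$a{\left(S \right)} = \frac{1}{3 \left(- \frac{1}{63} + S\right)}$ ($a{\left(S \right)} = \frac{1}{3 \left(S - \frac{1}{63}\right)} = \frac{1}{3 \left(- \frac{1}{63} + S\right)}$)
$\left(a{\left(A{\left(7 \right)} \right)} + 14 \left(-88\right)\right) \left(-1285\right) = \left(\frac{21}{-1 + 63 \cdot 6 \cdot 7} + 14 \left(-88\right)\right) \left(-1285\right) = \left(\frac{21}{-1 + 63 \cdot 42} - 1232\right) \left(-1285\right) = \left(\frac{21}{-1 + 2646} - 1232\right) \left(-1285\right) = \left(\frac{21}{2645} - 1232\right) \left(-1285\right) = \left(- \frac{3258619}{2645}\right) \left(-1285\right) = \frac{837465083}{529}$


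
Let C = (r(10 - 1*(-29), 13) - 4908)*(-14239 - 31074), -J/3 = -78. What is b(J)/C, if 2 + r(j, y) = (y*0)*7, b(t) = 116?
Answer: 58/111243415 ≈ 5.2138e-7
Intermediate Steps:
J = 234 (J = -3*(-78) = 234)
r(j, y) = -2 (r(j, y) = -2 + (y*0)*7 = -2 + 0*7 = -2 + 0 = -2)
C = 222486830 (C = (-2 - 4908)*(-14239 - 31074) = -4910*(-45313) = 222486830)
b(J)/C = 116/222486830 = 116*(1/222486830) = 58/111243415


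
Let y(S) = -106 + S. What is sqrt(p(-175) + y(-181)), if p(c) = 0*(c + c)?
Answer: I*sqrt(287) ≈ 16.941*I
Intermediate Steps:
p(c) = 0 (p(c) = 0*(2*c) = 0)
sqrt(p(-175) + y(-181)) = sqrt(0 + (-106 - 181)) = sqrt(0 - 287) = sqrt(-287) = I*sqrt(287)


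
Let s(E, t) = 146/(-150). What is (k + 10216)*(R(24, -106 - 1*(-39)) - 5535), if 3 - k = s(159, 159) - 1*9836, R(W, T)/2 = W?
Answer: -2751178142/25 ≈ -1.1005e+8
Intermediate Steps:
s(E, t) = -73/75 (s(E, t) = 146*(-1/150) = -73/75)
R(W, T) = 2*W
k = 737998/75 (k = 3 - (-73/75 - 1*9836) = 3 - (-73/75 - 9836) = 3 - 1*(-737773/75) = 3 + 737773/75 = 737998/75 ≈ 9840.0)
(k + 10216)*(R(24, -106 - 1*(-39)) - 5535) = (737998/75 + 10216)*(2*24 - 5535) = 1504198*(48 - 5535)/75 = (1504198/75)*(-5487) = -2751178142/25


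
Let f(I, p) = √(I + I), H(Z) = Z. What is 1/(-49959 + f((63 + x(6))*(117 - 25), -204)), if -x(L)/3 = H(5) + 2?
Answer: -2379/118852093 - 4*√483/2495893953 ≈ -2.0052e-5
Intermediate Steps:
x(L) = -21 (x(L) = -3*(5 + 2) = -3*7 = -21)
f(I, p) = √2*√I (f(I, p) = √(2*I) = √2*√I)
1/(-49959 + f((63 + x(6))*(117 - 25), -204)) = 1/(-49959 + √2*√((63 - 21)*(117 - 25))) = 1/(-49959 + √2*√(42*92)) = 1/(-49959 + √2*√3864) = 1/(-49959 + √2*(2*√966)) = 1/(-49959 + 4*√483)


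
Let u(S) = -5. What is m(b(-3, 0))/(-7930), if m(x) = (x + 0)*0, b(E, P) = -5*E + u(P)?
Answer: 0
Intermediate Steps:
b(E, P) = -5 - 5*E (b(E, P) = -5*E - 5 = -5 - 5*E)
m(x) = 0 (m(x) = x*0 = 0)
m(b(-3, 0))/(-7930) = 0/(-7930) = 0*(-1/7930) = 0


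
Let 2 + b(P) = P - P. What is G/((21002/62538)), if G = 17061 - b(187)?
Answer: 533542947/10501 ≈ 50809.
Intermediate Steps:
b(P) = -2 (b(P) = -2 + (P - P) = -2 + 0 = -2)
G = 17063 (G = 17061 - 1*(-2) = 17061 + 2 = 17063)
G/((21002/62538)) = 17063/((21002/62538)) = 17063/((21002*(1/62538))) = 17063/(10501/31269) = 17063*(31269/10501) = 533542947/10501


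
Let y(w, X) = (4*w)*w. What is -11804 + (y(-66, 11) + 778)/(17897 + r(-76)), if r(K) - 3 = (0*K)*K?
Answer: -105636699/8950 ≈ -11803.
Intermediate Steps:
r(K) = 3 (r(K) = 3 + (0*K)*K = 3 + 0*K = 3 + 0 = 3)
y(w, X) = 4*w**2
-11804 + (y(-66, 11) + 778)/(17897 + r(-76)) = -11804 + (4*(-66)**2 + 778)/(17897 + 3) = -11804 + (4*4356 + 778)/17900 = -11804 + (17424 + 778)*(1/17900) = -11804 + 18202*(1/17900) = -11804 + 9101/8950 = -105636699/8950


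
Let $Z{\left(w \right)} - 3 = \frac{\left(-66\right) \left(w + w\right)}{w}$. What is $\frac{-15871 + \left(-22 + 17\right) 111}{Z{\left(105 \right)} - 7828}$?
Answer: $\frac{16426}{7957} \approx 2.0643$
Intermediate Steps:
$Z{\left(w \right)} = -129$ ($Z{\left(w \right)} = 3 + \frac{\left(-66\right) \left(w + w\right)}{w} = 3 + \frac{\left(-66\right) 2 w}{w} = 3 + \frac{\left(-132\right) w}{w} = 3 - 132 = -129$)
$\frac{-15871 + \left(-22 + 17\right) 111}{Z{\left(105 \right)} - 7828} = \frac{-15871 + \left(-22 + 17\right) 111}{-129 - 7828} = \frac{-15871 - 555}{-7957} = \left(-15871 - 555\right) \left(- \frac{1}{7957}\right) = \left(-16426\right) \left(- \frac{1}{7957}\right) = \frac{16426}{7957}$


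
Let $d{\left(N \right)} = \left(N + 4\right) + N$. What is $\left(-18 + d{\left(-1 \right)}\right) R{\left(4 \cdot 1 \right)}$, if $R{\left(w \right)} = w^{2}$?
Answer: $-256$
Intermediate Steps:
$d{\left(N \right)} = 4 + 2 N$ ($d{\left(N \right)} = \left(4 + N\right) + N = 4 + 2 N$)
$\left(-18 + d{\left(-1 \right)}\right) R{\left(4 \cdot 1 \right)} = \left(-18 + \left(4 + 2 \left(-1\right)\right)\right) \left(4 \cdot 1\right)^{2} = \left(-18 + \left(4 - 2\right)\right) 4^{2} = \left(-18 + 2\right) 16 = \left(-16\right) 16 = -256$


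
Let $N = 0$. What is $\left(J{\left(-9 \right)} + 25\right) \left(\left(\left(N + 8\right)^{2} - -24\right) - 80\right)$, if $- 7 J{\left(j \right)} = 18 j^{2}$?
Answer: $- \frac{10264}{7} \approx -1466.3$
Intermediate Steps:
$J{\left(j \right)} = - \frac{18 j^{2}}{7}$
$\left(J{\left(-9 \right)} + 25\right) \left(\left(\left(N + 8\right)^{2} - -24\right) - 80\right) = \left(- \frac{18 \left(-9\right)^{2}}{7} + 25\right) \left(\left(\left(0 + 8\right)^{2} - -24\right) - 80\right) = \left(\left(- \frac{18}{7}\right) 81 + 25\right) \left(\left(8^{2} + 24\right) - 80\right) = \left(- \frac{1458}{7} + 25\right) \left(\left(64 + 24\right) - 80\right) = - \frac{1283 \left(88 - 80\right)}{7} = \left(- \frac{1283}{7}\right) 8 = - \frac{10264}{7}$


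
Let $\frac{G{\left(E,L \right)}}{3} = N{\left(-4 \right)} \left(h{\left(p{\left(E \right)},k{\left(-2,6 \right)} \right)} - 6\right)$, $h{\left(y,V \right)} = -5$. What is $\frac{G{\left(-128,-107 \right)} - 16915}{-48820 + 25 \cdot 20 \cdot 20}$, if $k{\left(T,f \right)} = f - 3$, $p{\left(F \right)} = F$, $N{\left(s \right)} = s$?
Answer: $\frac{16783}{38820} \approx 0.43233$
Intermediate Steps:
$k{\left(T,f \right)} = -3 + f$
$G{\left(E,L \right)} = 132$ ($G{\left(E,L \right)} = 3 \left(- 4 \left(-5 - 6\right)\right) = 3 \left(\left(-4\right) \left(-11\right)\right) = 3 \cdot 44 = 132$)
$\frac{G{\left(-128,-107 \right)} - 16915}{-48820 + 25 \cdot 20 \cdot 20} = \frac{132 - 16915}{-48820 + 25 \cdot 20 \cdot 20} = - \frac{16783}{-48820 + 500 \cdot 20} = - \frac{16783}{-48820 + 10000} = - \frac{16783}{-38820} = \left(-16783\right) \left(- \frac{1}{38820}\right) = \frac{16783}{38820}$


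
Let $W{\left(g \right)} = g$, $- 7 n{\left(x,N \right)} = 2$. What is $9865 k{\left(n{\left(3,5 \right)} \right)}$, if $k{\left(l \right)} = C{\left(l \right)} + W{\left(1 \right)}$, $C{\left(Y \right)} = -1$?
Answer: $0$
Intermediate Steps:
$n{\left(x,N \right)} = - \frac{2}{7}$ ($n{\left(x,N \right)} = \left(- \frac{1}{7}\right) 2 = - \frac{2}{7}$)
$k{\left(l \right)} = 0$ ($k{\left(l \right)} = -1 + 1 = 0$)
$9865 k{\left(n{\left(3,5 \right)} \right)} = 9865 \cdot 0 = 0$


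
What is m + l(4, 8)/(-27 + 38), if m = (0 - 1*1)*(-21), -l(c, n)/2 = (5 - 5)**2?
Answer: 21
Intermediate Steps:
l(c, n) = 0 (l(c, n) = -2*(5 - 5)**2 = -2*0**2 = -2*0 = 0)
m = 21 (m = (0 - 1)*(-21) = -1*(-21) = 21)
m + l(4, 8)/(-27 + 38) = 21 + 0/(-27 + 38) = 21 + 0/11 = 21 + 0*(1/11) = 21 + 0 = 21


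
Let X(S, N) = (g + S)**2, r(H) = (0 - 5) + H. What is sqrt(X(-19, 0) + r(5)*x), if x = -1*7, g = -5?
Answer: 24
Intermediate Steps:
x = -7
r(H) = -5 + H
X(S, N) = (-5 + S)**2
sqrt(X(-19, 0) + r(5)*x) = sqrt((-5 - 19)**2 + (-5 + 5)*(-7)) = sqrt((-24)**2 + 0*(-7)) = sqrt(576 + 0) = sqrt(576) = 24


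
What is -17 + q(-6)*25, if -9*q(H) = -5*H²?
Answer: 483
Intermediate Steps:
q(H) = 5*H²/9 (q(H) = -(-5)*H²/9 = 5*H²/9)
-17 + q(-6)*25 = -17 + ((5/9)*(-6)²)*25 = -17 + ((5/9)*36)*25 = -17 + 20*25 = -17 + 500 = 483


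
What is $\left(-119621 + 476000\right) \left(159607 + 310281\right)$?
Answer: $167458215552$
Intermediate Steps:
$\left(-119621 + 476000\right) \left(159607 + 310281\right) = 356379 \cdot 469888 = 167458215552$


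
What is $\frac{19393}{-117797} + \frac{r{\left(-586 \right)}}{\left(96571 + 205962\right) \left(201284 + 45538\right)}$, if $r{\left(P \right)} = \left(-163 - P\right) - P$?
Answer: $- \frac{1448110100986345}{8796114039442422} \approx -0.16463$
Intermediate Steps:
$r{\left(P \right)} = -163 - 2 P$
$\frac{19393}{-117797} + \frac{r{\left(-586 \right)}}{\left(96571 + 205962\right) \left(201284 + 45538\right)} = \frac{19393}{-117797} + \frac{-163 - -1172}{\left(96571 + 205962\right) \left(201284 + 45538\right)} = 19393 \left(- \frac{1}{117797}\right) + \frac{-163 + 1172}{302533 \cdot 246822} = - \frac{19393}{117797} + \frac{1009}{74671800126} = - \frac{1448110100986345}{8796114039442422}$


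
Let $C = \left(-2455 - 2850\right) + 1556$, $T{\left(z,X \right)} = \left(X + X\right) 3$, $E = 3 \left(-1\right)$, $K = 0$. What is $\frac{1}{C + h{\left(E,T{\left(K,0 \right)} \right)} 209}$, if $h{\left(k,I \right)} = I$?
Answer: $- \frac{1}{3749} \approx -0.00026674$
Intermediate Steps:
$E = -3$
$T{\left(z,X \right)} = 6 X$ ($T{\left(z,X \right)} = 2 X 3 = 6 X$)
$C = -3749$ ($C = -5305 + 1556 = -3749$)
$\frac{1}{C + h{\left(E,T{\left(K,0 \right)} \right)} 209} = \frac{1}{-3749 + 6 \cdot 0 \cdot 209} = \frac{1}{-3749 + 0 \cdot 209} = \frac{1}{-3749 + 0} = \frac{1}{-3749} = - \frac{1}{3749}$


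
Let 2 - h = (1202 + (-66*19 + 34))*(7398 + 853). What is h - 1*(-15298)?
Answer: 163818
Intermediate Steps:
h = 148520 (h = 2 - (1202 + (-66*19 + 34))*(7398 + 853) = 2 - (1202 + (-1254 + 34))*8251 = 2 - (1202 - 1220)*8251 = 2 - (-18)*8251 = 2 - 1*(-148518) = 2 + 148518 = 148520)
h - 1*(-15298) = 148520 - 1*(-15298) = 148520 + 15298 = 163818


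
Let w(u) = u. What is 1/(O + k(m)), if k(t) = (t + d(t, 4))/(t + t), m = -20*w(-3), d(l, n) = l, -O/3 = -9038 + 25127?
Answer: -1/48266 ≈ -2.0719e-5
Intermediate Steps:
O = -48267 (O = -3*(-9038 + 25127) = -3*16089 = -48267)
m = 60 (m = -20*(-3) = 60)
k(t) = 1 (k(t) = (t + t)/(t + t) = (2*t)/((2*t)) = (2*t)*(1/(2*t)) = 1)
1/(O + k(m)) = 1/(-48267 + 1) = 1/(-48266) = -1/48266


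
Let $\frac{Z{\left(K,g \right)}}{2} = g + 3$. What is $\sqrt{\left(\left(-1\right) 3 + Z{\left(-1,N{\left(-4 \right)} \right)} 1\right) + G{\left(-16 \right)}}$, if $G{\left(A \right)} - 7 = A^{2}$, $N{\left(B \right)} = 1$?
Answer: $2 \sqrt{67} \approx 16.371$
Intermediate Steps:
$Z{\left(K,g \right)} = 6 + 2 g$ ($Z{\left(K,g \right)} = 2 \left(g + 3\right) = 2 \left(3 + g\right) = 6 + 2 g$)
$G{\left(A \right)} = 7 + A^{2}$
$\sqrt{\left(\left(-1\right) 3 + Z{\left(-1,N{\left(-4 \right)} \right)} 1\right) + G{\left(-16 \right)}} = \sqrt{\left(\left(-1\right) 3 + \left(6 + 2 \cdot 1\right) 1\right) + \left(7 + \left(-16\right)^{2}\right)} = \sqrt{\left(-3 + \left(6 + 2\right) 1\right) + \left(7 + 256\right)} = \sqrt{\left(-3 + 8 \cdot 1\right) + 263} = \sqrt{\left(-3 + 8\right) + 263} = \sqrt{5 + 263} = \sqrt{268} = 2 \sqrt{67}$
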